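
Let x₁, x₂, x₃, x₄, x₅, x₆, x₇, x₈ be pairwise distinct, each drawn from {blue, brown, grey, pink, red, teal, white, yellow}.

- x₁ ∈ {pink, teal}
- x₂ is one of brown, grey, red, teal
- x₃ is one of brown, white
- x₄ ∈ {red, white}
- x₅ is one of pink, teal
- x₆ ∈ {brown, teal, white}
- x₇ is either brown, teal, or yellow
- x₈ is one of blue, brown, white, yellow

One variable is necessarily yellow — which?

The 8 variables draw from only 8 values {blue, brown, grey, pink, red, teal, white, yellow}, so each is used; only x₈ can be blue, hence x₈ = blue.
Among the 7 still-open variables, grey fits only x₂ (and all 7 values in {brown, grey, pink, red, teal, white, yellow} must be used), so x₂ = grey.
The 6 still-open variables together cover exactly {brown, pink, red, teal, white, yellow} — 6 values for 6 variables — and red appears only in x₄'s list, so x₄ = red.
Among the 5 still-open variables, yellow fits only x₇ (and all 5 values in {brown, pink, teal, white, yellow} must be used), so x₇ = yellow.

x₇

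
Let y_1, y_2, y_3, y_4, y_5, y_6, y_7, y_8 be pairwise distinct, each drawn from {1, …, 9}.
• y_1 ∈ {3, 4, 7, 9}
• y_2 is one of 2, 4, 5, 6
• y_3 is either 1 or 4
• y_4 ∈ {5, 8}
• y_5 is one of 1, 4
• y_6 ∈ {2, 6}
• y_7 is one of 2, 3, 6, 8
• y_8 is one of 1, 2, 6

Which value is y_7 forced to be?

3

y_3 and y_5 share exactly the 2 values {1, 4}; by pigeonhole those values go to them, so strike 1, 4 from y_1, y_2, y_8.
y_6 and y_8 share exactly the 2 values {2, 6}; by pigeonhole those values go to them, so strike 2, 6 from y_2, y_7.
y_2 has just one choice, so y_2 = 5. Strike 5 from y_4.
y_4's domain is down to {8}, so y_4 = 8. Strike 8 from y_7.
So y_7 = 3.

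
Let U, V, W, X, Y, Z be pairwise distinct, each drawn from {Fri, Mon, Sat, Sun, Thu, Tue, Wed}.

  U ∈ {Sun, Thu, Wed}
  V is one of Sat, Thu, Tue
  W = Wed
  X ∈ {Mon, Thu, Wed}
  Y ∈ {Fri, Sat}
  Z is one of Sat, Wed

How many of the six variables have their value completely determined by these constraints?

W has just one choice, so W = Wed. Strike Wed from U, X, Z.
Z's domain is down to {Sat}, so Z = Sat. Remove Sat from V, Y.
Y must be Fri (only option left).
Determined: W=Wed, Y=Fri, Z=Sat. The other variables each still have more than one consistent value. That makes 3.

3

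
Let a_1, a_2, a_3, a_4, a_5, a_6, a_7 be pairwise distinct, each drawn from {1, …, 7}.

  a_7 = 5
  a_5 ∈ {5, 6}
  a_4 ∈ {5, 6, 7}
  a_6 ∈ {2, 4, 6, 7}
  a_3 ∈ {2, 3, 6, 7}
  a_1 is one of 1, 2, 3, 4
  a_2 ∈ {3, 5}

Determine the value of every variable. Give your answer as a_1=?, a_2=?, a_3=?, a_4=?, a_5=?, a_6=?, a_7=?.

a_7 has just one choice, so a_7 = 5. So a_2, a_4, a_5 can't be 5.
a_2 must be 3 (only option left). Remove 3 from a_1, a_3.
a_5 has just one choice, so a_5 = 6. So a_3, a_4, a_6 can't be 6.
a_4 has just one choice, so a_4 = 7. So a_3, a_6 can't be 7.
That leaves a_3 = 2. So a_1, a_6 can't be 2.
That leaves a_6 = 4. So a_1 can't be 4.
That leaves a_1 = 1.

a_1=1, a_2=3, a_3=2, a_4=7, a_5=6, a_6=4, a_7=5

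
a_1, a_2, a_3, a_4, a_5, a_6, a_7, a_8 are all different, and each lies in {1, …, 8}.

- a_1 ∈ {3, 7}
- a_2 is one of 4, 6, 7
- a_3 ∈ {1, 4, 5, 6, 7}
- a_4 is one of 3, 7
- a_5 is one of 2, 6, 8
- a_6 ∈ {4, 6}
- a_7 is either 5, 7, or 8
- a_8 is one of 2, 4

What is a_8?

The 8 variables together cover exactly {1, 2, 3, 4, 5, 6, 7, 8} — 8 values for 8 variables — and 1 appears only in a_3's list, so a_3 = 1.
The 7 still-open variables draw from only 7 values {2, 3, 4, 5, 6, 7, 8}, so each is used; only a_7 can be 5, hence a_7 = 5.
Among the 6 still-open variables, 8 fits only a_5 (and all 6 values in {2, 3, 4, 6, 7, 8} must be used), so a_5 = 8.
The 5 still-open variables draw from only 5 values {2, 3, 4, 6, 7}, so each is used; only a_8 can be 2, hence a_8 = 2.

2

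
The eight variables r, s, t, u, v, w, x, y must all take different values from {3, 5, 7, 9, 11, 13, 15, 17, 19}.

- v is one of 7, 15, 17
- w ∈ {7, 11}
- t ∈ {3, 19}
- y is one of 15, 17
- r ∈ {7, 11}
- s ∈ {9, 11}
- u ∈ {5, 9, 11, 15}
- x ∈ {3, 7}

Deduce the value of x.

3

The 8 variables draw from only 8 values {3, 5, 7, 9, 11, 15, 17, 19}, so each is used; only u can be 5, hence u = 5.
Among the 7 still-open variables, 9 fits only s (and all 7 values in {3, 7, 9, 11, 15, 17, 19} must be used), so s = 9.
Among the 6 still-open variables, 19 fits only t (and all 6 values in {3, 7, 11, 15, 17, 19} must be used), so t = 19.
Among the 5 still-open variables, 3 fits only x (and all 5 values in {3, 7, 11, 15, 17} must be used), so x = 3.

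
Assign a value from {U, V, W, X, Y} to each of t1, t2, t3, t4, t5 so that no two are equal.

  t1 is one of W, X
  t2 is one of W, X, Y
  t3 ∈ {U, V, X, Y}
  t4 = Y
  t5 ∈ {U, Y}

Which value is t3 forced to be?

t4 has just one choice, so t4 = Y. Strike Y from t2, t3, t5.
That leaves t5 = U. So t3 can't be U.
Among the 3 still-open variables, V fits only t3 (and all 3 values in {V, W, X} must be used), so t3 = V.

V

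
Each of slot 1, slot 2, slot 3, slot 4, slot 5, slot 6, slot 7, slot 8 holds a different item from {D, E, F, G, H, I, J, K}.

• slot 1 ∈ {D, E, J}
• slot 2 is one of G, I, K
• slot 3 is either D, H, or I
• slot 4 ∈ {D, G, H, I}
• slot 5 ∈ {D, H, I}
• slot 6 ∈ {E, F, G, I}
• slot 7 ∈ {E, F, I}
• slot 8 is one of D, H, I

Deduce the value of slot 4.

The 8 variables together cover exactly {D, E, F, G, H, I, J, K} — 8 values for 8 variables — and J appears only in slot 1's list, so slot 1 = J.
Among the 7 still-open variables, K fits only slot 2 (and all 7 values in {D, E, F, G, H, I, K} must be used), so slot 2 = K.
slot 3, slot 5, slot 8 between them cover only {D, H, I} — a naked triple. Remove those values from slot 4, slot 6, slot 7.
So slot 4 = G.

G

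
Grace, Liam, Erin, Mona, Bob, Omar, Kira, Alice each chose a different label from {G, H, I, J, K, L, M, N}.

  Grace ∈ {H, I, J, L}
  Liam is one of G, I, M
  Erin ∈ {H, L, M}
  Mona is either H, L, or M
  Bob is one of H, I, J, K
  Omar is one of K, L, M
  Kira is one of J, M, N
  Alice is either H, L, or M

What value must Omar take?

K

The 8 variables together cover exactly {G, H, I, J, K, L, M, N} — 8 values for 8 variables — and G appears only in Liam's list, so Liam = G.
Among the 7 still-open variables, N fits only Kira (and all 7 values in {H, I, J, K, L, M, N} must be used), so Kira = N.
The 3 variables Erin, Mona, Alice are confined to {H, L, M}, which locks those values in; drop them from Grace, Bob, Omar.
So Omar = K.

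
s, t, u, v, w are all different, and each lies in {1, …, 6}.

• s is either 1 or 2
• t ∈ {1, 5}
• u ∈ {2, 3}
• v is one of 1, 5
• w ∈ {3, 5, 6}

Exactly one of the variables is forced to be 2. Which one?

Among the 5 variables, 6 fits only w (and all 5 values in {1, 2, 3, 5, 6} must be used), so w = 6.
The 4 still-open variables draw from only 4 values {1, 2, 3, 5}, so each is used; only u can be 3, hence u = 3.
Among the 3 still-open variables, 2 fits only s (and all 3 values in {1, 2, 5} must be used), so s = 2.

s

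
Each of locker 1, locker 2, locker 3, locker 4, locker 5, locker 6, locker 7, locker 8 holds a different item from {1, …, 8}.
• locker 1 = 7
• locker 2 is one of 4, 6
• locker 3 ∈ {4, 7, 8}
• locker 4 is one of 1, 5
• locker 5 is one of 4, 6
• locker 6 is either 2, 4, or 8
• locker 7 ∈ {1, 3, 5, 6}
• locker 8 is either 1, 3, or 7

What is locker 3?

locker 1's domain is down to {7}, so locker 1 = 7. Remove 7 from locker 3, locker 8.
The 7 still-open variables together cover exactly {1, 2, 3, 4, 5, 6, 8} — 7 values for 7 variables — and 2 appears only in locker 6's list, so locker 6 = 2.
The 6 still-open variables draw from only 6 values {1, 3, 4, 5, 6, 8}, so each is used; only locker 3 can be 8, hence locker 3 = 8.

8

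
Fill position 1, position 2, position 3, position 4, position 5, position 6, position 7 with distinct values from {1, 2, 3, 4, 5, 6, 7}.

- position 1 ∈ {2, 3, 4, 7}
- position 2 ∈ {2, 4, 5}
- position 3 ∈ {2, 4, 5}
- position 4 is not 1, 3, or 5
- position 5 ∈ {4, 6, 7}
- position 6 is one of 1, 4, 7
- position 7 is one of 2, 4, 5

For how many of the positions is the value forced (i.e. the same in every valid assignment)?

2

Among the 7 variables, 1 fits only position 6 (and all 7 values in {1, 2, 3, 4, 5, 6, 7} must be used), so position 6 = 1.
The 6 still-open variables draw from only 6 values {2, 3, 4, 5, 6, 7}, so each is used; only position 1 can be 3, hence position 1 = 3.
position 2, position 3, position 7 share exactly the 3 values {2, 4, 5}; by pigeonhole those values go to them, so strike 2, 4, 5 from position 4, position 5.
Determined: position 1=3, position 6=1. The other positions each still have more than one consistent value. That makes 2.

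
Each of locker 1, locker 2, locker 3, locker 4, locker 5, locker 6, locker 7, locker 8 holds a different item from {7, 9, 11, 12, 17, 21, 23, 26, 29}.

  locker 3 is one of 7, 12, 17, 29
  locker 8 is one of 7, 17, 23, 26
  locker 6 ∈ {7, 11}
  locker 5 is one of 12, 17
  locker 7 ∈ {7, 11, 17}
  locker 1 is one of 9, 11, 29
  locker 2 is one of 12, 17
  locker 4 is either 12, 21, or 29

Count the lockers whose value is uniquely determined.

3

locker 2 and locker 5 share exactly the 2 values {12, 17}; by pigeonhole those values go to them, so strike 12, 17 from locker 3, locker 4, locker 7, locker 8.
locker 6 and locker 7 between them cover only {7, 11} — a naked pair. Remove those values from locker 1, locker 3, locker 8.
locker 3 has just one choice, so locker 3 = 29. Strike 29 from locker 1, locker 4.
locker 4 has just one choice, so locker 4 = 21.
locker 1's domain is down to {9}, so locker 1 = 9.
Determined: locker 1=9, locker 3=29, locker 4=21. The other lockers each still have more than one consistent value. That makes 3.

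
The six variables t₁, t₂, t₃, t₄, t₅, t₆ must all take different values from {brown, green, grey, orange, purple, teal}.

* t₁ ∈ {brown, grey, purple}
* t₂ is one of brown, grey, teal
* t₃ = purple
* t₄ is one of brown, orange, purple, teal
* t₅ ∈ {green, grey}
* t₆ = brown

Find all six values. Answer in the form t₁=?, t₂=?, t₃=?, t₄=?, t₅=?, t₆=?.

t₃ must be purple (only option left). Strike purple from t₁, t₄.
t₆ has just one choice, so t₆ = brown. Eliminate brown elsewhere: t₁, t₂, t₄.
t₁ has just one choice, so t₁ = grey. Strike grey from t₂, t₅.
That leaves t₂ = teal. So t₄ can't be teal.
That leaves t₄ = orange.
t₅ has just one choice, so t₅ = green.

t₁=grey, t₂=teal, t₃=purple, t₄=orange, t₅=green, t₆=brown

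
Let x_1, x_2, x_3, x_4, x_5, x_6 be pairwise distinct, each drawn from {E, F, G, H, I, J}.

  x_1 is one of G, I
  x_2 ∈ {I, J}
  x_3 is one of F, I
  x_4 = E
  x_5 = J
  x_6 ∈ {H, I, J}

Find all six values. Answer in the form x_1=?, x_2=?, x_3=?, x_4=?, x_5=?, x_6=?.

x_4's domain is down to {E}, so x_4 = E.
x_5 must be J (only option left). Strike J from x_2, x_6.
That leaves x_2 = I. Remove I from x_1, x_3, x_6.
x_3 has just one choice, so x_3 = F.
x_6 must be H (only option left).
x_1 has just one choice, so x_1 = G.

x_1=G, x_2=I, x_3=F, x_4=E, x_5=J, x_6=H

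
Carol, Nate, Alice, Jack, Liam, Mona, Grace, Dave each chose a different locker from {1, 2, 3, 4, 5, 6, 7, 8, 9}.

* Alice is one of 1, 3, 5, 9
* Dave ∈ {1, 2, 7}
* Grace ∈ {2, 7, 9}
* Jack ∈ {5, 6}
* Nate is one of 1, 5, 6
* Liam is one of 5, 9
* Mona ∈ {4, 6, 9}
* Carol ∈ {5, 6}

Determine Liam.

The 8 variables together cover exactly {1, 2, 3, 4, 5, 6, 7, 9} — 8 values for 8 variables — and 3 appears only in Alice's list, so Alice = 3.
The 7 still-open variables together cover exactly {1, 2, 4, 5, 6, 7, 9} — 7 values for 7 variables — and 4 appears only in Mona's list, so Mona = 4.
Carol and Jack between them cover only {5, 6} — a naked pair. Remove those values from Nate, Liam.
So Liam = 9.

9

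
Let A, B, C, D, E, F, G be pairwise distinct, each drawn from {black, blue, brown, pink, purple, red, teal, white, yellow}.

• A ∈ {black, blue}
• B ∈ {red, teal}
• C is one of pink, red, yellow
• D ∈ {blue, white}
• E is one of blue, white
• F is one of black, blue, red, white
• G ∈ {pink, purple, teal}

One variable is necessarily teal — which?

The 2 variables D and E are confined to {blue, white}, which locks those values in; drop them from A, F.
A must be black (only option left). Strike black from F.
That leaves F = red. Remove red from B, C.
So teal goes to B.

B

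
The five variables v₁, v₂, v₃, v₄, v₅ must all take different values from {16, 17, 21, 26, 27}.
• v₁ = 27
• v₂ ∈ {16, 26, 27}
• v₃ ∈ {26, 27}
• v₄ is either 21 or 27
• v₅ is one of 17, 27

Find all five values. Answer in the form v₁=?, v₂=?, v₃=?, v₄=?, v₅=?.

v₁ must be 27 (only option left). So v₂, v₃, v₄, v₅ can't be 27.
v₃ has just one choice, so v₃ = 26. Eliminate 26 elsewhere: v₂.
That leaves v₄ = 21.
v₅ must be 17 (only option left).
That leaves v₂ = 16.

v₁=27, v₂=16, v₃=26, v₄=21, v₅=17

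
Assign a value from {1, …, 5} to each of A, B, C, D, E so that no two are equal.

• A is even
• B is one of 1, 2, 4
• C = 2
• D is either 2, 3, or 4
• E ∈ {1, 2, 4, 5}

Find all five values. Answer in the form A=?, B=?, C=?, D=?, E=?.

A=4, B=1, C=2, D=3, E=5

C's domain is down to {2}, so C = 2. Strike 2 from A, B, D, E.
A must be 4 (only option left). Remove 4 from B, D, E.
That leaves B = 1. So E can't be 1.
D's domain is down to {3}, so D = 3.
E must be 5 (only option left).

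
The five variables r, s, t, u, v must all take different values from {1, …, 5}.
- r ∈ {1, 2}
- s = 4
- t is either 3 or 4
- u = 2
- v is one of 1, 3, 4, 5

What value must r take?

s must be 4 (only option left). Eliminate 4 elsewhere: t, v.
That leaves t = 3. Remove 3 from v.
u's domain is down to {2}, so u = 2. So r can't be 2.
So r = 1.

1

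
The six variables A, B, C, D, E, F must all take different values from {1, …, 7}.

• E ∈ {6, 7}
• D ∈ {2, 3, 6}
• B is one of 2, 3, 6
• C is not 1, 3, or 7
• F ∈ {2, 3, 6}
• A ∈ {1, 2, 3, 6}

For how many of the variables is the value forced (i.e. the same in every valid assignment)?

B, D, F between them cover only {2, 3, 6} — a naked triple. Remove those values from A, C, E.
That leaves A = 1.
E's domain is down to {7}, so E = 7.
Determined: A=1, E=7. The other variables each still have more than one consistent value. That makes 2.

2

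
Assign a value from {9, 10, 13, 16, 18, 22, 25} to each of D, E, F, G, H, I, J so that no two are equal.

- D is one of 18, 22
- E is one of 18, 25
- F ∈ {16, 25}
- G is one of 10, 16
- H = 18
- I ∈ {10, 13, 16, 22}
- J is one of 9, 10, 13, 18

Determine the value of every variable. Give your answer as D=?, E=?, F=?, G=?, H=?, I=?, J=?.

D=22, E=25, F=16, G=10, H=18, I=13, J=9

H's domain is down to {18}, so H = 18. So D, E, J can't be 18.
D has just one choice, so D = 22. So I can't be 22.
That leaves E = 25. Remove 25 from F.
F must be 16 (only option left). Strike 16 from G, I.
G's domain is down to {10}, so G = 10. Remove 10 from I, J.
I must be 13 (only option left). So J can't be 13.
That leaves J = 9.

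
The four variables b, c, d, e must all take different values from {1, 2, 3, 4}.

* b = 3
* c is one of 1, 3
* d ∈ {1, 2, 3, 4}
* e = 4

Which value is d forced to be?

b must be 3 (only option left). Strike 3 from c, d.
That leaves c = 1. Eliminate 1 elsewhere: d.
That leaves e = 4. Eliminate 4 elsewhere: d.
So d = 2.

2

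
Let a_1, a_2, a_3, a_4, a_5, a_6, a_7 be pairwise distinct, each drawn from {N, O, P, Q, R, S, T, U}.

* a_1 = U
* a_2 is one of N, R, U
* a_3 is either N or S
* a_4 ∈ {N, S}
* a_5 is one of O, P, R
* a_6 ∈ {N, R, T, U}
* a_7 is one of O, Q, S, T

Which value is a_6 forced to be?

a_1 must be U (only option left). Eliminate U elsewhere: a_2, a_6.
a_3 and a_4 between them cover only {N, S} — a naked pair. Remove those values from a_2, a_6, a_7.
a_2 has just one choice, so a_2 = R. Eliminate R elsewhere: a_5, a_6.
So a_6 = T.

T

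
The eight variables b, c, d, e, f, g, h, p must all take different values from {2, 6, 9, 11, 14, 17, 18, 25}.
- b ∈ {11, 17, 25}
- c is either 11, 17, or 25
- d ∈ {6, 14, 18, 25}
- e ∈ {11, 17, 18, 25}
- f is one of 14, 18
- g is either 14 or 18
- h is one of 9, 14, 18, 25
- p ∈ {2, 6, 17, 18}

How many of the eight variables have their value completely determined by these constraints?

3

The 8 variables draw from only 8 values {2, 6, 9, 11, 14, 17, 18, 25}, so each is used; only p can be 2, hence p = 2.
The 7 still-open variables together cover exactly {6, 9, 11, 14, 17, 18, 25} — 7 values for 7 variables — and 6 appears only in d's list, so d = 6.
Among the 6 still-open variables, 9 fits only h (and all 6 values in {9, 11, 14, 17, 18, 25} must be used), so h = 9.
The 2 variables f and g are confined to {14, 18}, which locks those values in; drop them from e.
Determined: d=6, h=9, p=2. The other variables each still have more than one consistent value. That makes 3.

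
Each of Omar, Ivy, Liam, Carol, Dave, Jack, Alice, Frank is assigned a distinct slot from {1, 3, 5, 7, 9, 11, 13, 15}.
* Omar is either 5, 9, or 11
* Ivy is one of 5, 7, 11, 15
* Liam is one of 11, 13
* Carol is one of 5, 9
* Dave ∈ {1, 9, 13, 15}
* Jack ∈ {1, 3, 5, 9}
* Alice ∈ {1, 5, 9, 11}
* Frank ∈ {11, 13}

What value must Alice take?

1

The 8 variables draw from only 8 values {1, 3, 5, 7, 9, 11, 13, 15}, so each is used; only Jack can be 3, hence Jack = 3.
Among the 7 still-open variables, 7 fits only Ivy (and all 7 values in {1, 5, 7, 9, 11, 13, 15} must be used), so Ivy = 7.
Among the 6 still-open variables, 15 fits only Dave (and all 6 values in {1, 5, 9, 11, 13, 15} must be used), so Dave = 15.
The 5 still-open variables draw from only 5 values {1, 5, 9, 11, 13}, so each is used; only Alice can be 1, hence Alice = 1.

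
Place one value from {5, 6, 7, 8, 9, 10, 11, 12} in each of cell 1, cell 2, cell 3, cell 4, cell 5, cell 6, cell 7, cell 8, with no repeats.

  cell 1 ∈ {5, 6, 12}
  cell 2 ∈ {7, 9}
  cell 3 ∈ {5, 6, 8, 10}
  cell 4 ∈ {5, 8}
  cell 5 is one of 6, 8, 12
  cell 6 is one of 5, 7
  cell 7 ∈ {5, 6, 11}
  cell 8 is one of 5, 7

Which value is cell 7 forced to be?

The 8 variables together cover exactly {5, 6, 7, 8, 9, 10, 11, 12} — 8 values for 8 variables — and 9 appears only in cell 2's list, so cell 2 = 9.
Among the 7 still-open variables, 10 fits only cell 3 (and all 7 values in {5, 6, 7, 8, 10, 11, 12} must be used), so cell 3 = 10.
The 6 still-open variables draw from only 6 values {5, 6, 7, 8, 11, 12}, so each is used; only cell 7 can be 11, hence cell 7 = 11.

11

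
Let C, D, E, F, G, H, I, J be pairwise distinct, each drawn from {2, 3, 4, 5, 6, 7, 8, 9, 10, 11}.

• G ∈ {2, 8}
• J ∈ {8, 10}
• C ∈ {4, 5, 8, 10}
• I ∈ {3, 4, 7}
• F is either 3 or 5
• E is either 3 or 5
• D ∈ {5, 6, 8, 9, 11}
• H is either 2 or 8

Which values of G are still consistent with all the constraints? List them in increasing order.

E and F share exactly the 2 values {3, 5}; by pigeonhole those values go to them, so strike 3, 5 from C, D, I.
G and H share exactly the 2 values {2, 8}; by pigeonhole those values go to them, so strike 2, 8 from C, D, J.
That leaves J = 10. Remove 10 from C.
C has just one choice, so C = 4. Strike 4 from I.
I must be 7 (only option left).
No further eliminations apply; G can still be any of 2, 8.

2, 8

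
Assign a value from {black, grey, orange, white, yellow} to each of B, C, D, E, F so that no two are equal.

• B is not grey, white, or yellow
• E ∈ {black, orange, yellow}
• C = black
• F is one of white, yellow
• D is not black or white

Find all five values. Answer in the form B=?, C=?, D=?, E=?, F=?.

B=orange, C=black, D=grey, E=yellow, F=white

C must be black (only option left). Strike black from B, E.
B's domain is down to {orange}, so B = orange. Eliminate orange elsewhere: D, E.
E must be yellow (only option left). Strike yellow from D, F.
F has just one choice, so F = white.
D has just one choice, so D = grey.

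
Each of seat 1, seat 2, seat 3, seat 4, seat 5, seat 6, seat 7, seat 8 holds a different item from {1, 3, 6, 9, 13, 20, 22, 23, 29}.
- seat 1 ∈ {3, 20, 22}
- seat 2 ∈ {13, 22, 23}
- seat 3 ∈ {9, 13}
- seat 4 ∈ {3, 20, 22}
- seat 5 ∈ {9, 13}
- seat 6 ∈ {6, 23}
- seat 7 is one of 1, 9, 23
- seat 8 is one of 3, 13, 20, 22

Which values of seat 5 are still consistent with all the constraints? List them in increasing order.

9, 13

The 8 variables together cover exactly {1, 3, 6, 9, 13, 20, 22, 23} — 8 values for 8 variables — and 1 appears only in seat 7's list, so seat 7 = 1.
The 7 still-open variables together cover exactly {3, 6, 9, 13, 20, 22, 23} — 7 values for 7 variables — and 6 appears only in seat 6's list, so seat 6 = 6.
Among the 6 still-open variables, 23 fits only seat 2 (and all 6 values in {3, 9, 13, 20, 22, 23} must be used), so seat 2 = 23.
seat 3 and seat 5 share exactly the 2 values {9, 13}; by pigeonhole those values go to them, so strike 9, 13 from seat 8.
No further eliminations apply; seat 5 can still be any of 9, 13.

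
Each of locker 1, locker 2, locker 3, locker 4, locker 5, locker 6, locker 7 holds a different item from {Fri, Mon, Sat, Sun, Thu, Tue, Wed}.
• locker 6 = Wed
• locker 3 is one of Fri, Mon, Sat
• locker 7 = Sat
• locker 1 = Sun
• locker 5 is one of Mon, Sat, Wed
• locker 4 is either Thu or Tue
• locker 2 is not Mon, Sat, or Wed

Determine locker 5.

locker 1's domain is down to {Sun}, so locker 1 = Sun. So locker 2 can't be Sun.
locker 6's domain is down to {Wed}, so locker 6 = Wed. Eliminate Wed elsewhere: locker 5.
locker 7's domain is down to {Sat}, so locker 7 = Sat. Strike Sat from locker 3, locker 5.
So locker 5 = Mon.

Mon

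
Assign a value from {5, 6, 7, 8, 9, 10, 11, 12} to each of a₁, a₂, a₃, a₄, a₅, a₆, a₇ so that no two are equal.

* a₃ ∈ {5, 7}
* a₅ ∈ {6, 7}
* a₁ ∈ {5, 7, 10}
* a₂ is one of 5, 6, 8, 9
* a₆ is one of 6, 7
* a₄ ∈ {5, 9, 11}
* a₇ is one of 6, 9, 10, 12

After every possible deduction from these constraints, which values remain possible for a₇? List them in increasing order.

9, 12

a₅ and a₆ between them cover only {6, 7} — a naked pair. Remove those values from a₁, a₂, a₃, a₇.
a₃ must be 5 (only option left). So a₁, a₂, a₄ can't be 5.
That leaves a₁ = 10. Remove 10 from a₇.
No further eliminations apply; a₇ can still be any of 9, 12.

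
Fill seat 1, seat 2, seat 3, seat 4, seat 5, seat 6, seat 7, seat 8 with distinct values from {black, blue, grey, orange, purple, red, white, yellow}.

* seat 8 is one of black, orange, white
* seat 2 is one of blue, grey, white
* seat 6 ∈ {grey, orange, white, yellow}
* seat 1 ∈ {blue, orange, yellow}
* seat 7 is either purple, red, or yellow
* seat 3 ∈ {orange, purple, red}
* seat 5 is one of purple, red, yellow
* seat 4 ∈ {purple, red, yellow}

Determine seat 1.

Among the 8 variables, black fits only seat 8 (and all 8 values in {black, blue, grey, orange, purple, red, white, yellow} must be used), so seat 8 = black.
The 3 variables seat 4, seat 5, seat 7 are confined to {purple, red, yellow}, which locks those values in; drop them from seat 1, seat 3, seat 6.
seat 3 must be orange (only option left). Eliminate orange elsewhere: seat 1, seat 6.
So seat 1 = blue.

blue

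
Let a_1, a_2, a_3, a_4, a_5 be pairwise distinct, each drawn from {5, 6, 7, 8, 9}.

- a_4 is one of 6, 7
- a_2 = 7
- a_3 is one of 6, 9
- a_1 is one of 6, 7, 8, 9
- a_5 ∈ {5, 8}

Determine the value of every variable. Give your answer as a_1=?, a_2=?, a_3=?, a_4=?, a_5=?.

a_1=8, a_2=7, a_3=9, a_4=6, a_5=5

a_2's domain is down to {7}, so a_2 = 7. Strike 7 from a_1, a_4.
That leaves a_4 = 6. Eliminate 6 elsewhere: a_1, a_3.
That leaves a_3 = 9. Strike 9 from a_1.
a_1 must be 8 (only option left). Strike 8 from a_5.
a_5's domain is down to {5}, so a_5 = 5.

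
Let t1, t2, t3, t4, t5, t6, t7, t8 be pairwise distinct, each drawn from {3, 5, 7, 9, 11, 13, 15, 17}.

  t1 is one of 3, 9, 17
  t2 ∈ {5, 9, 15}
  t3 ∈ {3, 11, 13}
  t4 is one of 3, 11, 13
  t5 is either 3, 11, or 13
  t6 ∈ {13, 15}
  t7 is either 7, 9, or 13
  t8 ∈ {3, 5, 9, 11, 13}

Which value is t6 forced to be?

The 8 variables together cover exactly {3, 5, 7, 9, 11, 13, 15, 17} — 8 values for 8 variables — and 7 appears only in t7's list, so t7 = 7.
The 7 still-open variables draw from only 7 values {3, 5, 9, 11, 13, 15, 17}, so each is used; only t1 can be 17, hence t1 = 17.
The 3 variables t3, t4, t5 are confined to {3, 11, 13}, which locks those values in; drop them from t6, t8.
So t6 = 15.

15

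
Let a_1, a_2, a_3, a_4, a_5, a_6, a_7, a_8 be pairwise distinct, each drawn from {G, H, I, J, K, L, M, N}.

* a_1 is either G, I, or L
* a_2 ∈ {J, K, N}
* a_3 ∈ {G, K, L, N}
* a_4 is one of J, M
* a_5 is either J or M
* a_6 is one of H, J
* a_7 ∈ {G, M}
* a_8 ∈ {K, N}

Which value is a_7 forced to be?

The 8 variables draw from only 8 values {G, H, I, J, K, L, M, N}, so each is used; only a_6 can be H, hence a_6 = H.
Among the 7 still-open variables, I fits only a_1 (and all 7 values in {G, I, J, K, L, M, N} must be used), so a_1 = I.
The 6 still-open variables draw from only 6 values {G, J, K, L, M, N}, so each is used; only a_3 can be L, hence a_3 = L.
Among the 5 still-open variables, G fits only a_7 (and all 5 values in {G, J, K, M, N} must be used), so a_7 = G.

G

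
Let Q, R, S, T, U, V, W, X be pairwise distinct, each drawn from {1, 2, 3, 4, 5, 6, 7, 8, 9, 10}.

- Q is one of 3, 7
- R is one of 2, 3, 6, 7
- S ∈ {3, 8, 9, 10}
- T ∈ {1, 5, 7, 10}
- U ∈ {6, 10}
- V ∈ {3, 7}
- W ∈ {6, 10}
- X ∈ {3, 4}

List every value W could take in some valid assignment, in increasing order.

The 2 variables Q and V are confined to {3, 7}, which locks those values in; drop them from R, S, T, X.
That leaves X = 4.
The 2 variables U and W are confined to {6, 10}, which locks those values in; drop them from R, S, T.
That leaves R = 2.
No further eliminations apply; W can still be any of 6, 10.

6, 10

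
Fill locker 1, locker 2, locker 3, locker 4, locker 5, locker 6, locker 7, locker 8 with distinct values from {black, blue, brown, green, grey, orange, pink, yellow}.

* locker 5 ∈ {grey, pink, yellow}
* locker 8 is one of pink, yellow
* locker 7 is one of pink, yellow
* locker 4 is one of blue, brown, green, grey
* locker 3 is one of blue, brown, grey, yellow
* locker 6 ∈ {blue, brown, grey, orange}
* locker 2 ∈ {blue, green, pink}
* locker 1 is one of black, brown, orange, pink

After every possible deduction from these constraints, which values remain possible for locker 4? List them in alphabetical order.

Among the 8 variables, black fits only locker 1 (and all 8 values in {black, blue, brown, green, grey, orange, pink, yellow} must be used), so locker 1 = black.
The 7 still-open variables together cover exactly {blue, brown, green, grey, orange, pink, yellow} — 7 values for 7 variables — and orange appears only in locker 6's list, so locker 6 = orange.
The 2 variables locker 7 and locker 8 are confined to {pink, yellow}, which locks those values in; drop them from locker 2, locker 3, locker 5.
That leaves locker 5 = grey. Strike grey from locker 3, locker 4.
No further eliminations apply; locker 4 can still be any of blue, brown, green.

blue, brown, green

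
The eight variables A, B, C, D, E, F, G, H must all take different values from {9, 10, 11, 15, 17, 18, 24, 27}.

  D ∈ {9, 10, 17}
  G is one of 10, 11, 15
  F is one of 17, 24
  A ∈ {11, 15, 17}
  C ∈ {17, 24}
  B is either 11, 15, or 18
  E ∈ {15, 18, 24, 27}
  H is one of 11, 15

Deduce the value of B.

18

The 8 variables together cover exactly {9, 10, 11, 15, 17, 18, 24, 27} — 8 values for 8 variables — and 9 appears only in D's list, so D = 9.
Among the 7 still-open variables, 10 fits only G (and all 7 values in {10, 11, 15, 17, 18, 24, 27} must be used), so G = 10.
Among the 6 still-open variables, 27 fits only E (and all 6 values in {11, 15, 17, 18, 24, 27} must be used), so E = 27.
The 5 still-open variables draw from only 5 values {11, 15, 17, 18, 24}, so each is used; only B can be 18, hence B = 18.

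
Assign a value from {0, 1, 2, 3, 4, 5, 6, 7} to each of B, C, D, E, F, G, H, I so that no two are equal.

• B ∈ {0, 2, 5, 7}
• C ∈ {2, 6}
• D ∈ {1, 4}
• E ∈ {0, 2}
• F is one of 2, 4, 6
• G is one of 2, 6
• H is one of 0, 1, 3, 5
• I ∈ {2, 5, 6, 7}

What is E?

0

The 8 variables draw from only 8 values {0, 1, 2, 3, 4, 5, 6, 7}, so each is used; only H can be 3, hence H = 3.
Among the 7 still-open variables, 1 fits only D (and all 7 values in {0, 1, 2, 4, 5, 6, 7} must be used), so D = 1.
The 6 still-open variables draw from only 6 values {0, 2, 4, 5, 6, 7}, so each is used; only F can be 4, hence F = 4.
The 2 variables C and G are confined to {2, 6}, which locks those values in; drop them from B, E, I.
So E = 0.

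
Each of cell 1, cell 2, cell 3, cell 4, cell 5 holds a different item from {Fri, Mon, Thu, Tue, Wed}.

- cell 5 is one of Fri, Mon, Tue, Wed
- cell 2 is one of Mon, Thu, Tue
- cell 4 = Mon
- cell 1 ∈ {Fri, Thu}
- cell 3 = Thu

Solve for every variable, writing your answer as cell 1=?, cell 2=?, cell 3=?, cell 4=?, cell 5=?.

cell 1=Fri, cell 2=Tue, cell 3=Thu, cell 4=Mon, cell 5=Wed

cell 3's domain is down to {Thu}, so cell 3 = Thu. So cell 1, cell 2 can't be Thu.
That leaves cell 4 = Mon. Eliminate Mon elsewhere: cell 2, cell 5.
cell 1 must be Fri (only option left). Remove Fri from cell 5.
That leaves cell 2 = Tue. So cell 5 can't be Tue.
cell 5 must be Wed (only option left).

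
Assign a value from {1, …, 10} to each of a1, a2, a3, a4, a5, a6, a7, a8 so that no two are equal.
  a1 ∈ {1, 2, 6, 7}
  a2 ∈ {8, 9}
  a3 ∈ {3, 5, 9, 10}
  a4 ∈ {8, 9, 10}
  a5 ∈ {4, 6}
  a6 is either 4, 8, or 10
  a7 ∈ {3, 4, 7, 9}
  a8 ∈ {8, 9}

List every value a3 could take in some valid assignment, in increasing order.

3, 5

a2 and a8 share exactly the 2 values {8, 9}; by pigeonhole those values go to them, so strike 8, 9 from a3, a4, a6, a7.
a4's domain is down to {10}, so a4 = 10. So a3, a6 can't be 10.
a6 has just one choice, so a6 = 4. Eliminate 4 elsewhere: a5, a7.
That leaves a5 = 6. Eliminate 6 elsewhere: a1.
No further eliminations apply; a3 can still be any of 3, 5.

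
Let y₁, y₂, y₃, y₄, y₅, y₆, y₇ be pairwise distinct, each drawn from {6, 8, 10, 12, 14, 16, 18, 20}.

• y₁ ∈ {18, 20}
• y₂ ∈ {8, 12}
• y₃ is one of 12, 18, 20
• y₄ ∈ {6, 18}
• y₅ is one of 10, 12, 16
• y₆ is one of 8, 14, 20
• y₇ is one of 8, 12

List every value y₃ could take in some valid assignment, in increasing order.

The 2 variables y₂ and y₇ are confined to {8, 12}, which locks those values in; drop them from y₃, y₅, y₆.
y₁ and y₃ share exactly the 2 values {18, 20}; by pigeonhole those values go to them, so strike 18, 20 from y₄, y₆.
That leaves y₄ = 6.
y₆'s domain is down to {14}, so y₆ = 14.
No further eliminations apply; y₃ can still be any of 18, 20.

18, 20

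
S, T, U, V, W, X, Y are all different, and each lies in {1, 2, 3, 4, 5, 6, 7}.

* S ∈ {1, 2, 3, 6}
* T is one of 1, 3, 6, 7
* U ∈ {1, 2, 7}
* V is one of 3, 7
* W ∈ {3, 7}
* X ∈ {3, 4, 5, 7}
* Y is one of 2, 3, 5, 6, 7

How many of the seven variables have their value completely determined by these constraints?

Among the 7 variables, 4 fits only X (and all 7 values in {1, 2, 3, 4, 5, 6, 7} must be used), so X = 4.
The 6 still-open variables together cover exactly {1, 2, 3, 5, 6, 7} — 6 values for 6 variables — and 5 appears only in Y's list, so Y = 5.
V and W share exactly the 2 values {3, 7}; by pigeonhole those values go to them, so strike 3, 7 from S, T, U.
Determined: X=4, Y=5. The other variables each still have more than one consistent value. That makes 2.

2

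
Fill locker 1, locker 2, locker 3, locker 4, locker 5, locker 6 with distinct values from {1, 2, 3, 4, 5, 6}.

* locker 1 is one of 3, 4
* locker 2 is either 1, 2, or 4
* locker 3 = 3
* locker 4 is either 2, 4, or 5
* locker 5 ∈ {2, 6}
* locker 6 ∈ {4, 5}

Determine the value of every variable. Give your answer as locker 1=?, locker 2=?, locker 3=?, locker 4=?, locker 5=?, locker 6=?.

locker 1=4, locker 2=1, locker 3=3, locker 4=2, locker 5=6, locker 6=5

locker 3 has just one choice, so locker 3 = 3. Strike 3 from locker 1.
locker 1 must be 4 (only option left). Remove 4 from locker 2, locker 4, locker 6.
locker 6 has just one choice, so locker 6 = 5. So locker 4 can't be 5.
locker 4 has just one choice, so locker 4 = 2. Eliminate 2 elsewhere: locker 2, locker 5.
locker 5's domain is down to {6}, so locker 5 = 6.
locker 2 must be 1 (only option left).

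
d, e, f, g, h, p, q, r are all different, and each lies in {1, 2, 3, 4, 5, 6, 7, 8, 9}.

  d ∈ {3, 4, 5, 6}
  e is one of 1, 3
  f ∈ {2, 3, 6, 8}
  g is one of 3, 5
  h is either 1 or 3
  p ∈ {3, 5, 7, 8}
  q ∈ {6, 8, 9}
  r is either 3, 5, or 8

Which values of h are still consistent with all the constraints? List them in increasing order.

e and h between them cover only {1, 3} — a naked pair. Remove those values from d, f, g, p, r.
That leaves g = 5. Strike 5 from d, p, r.
That leaves r = 8. Remove 8 from f, p, q.
p must be 7 (only option left).
No further eliminations apply; h can still be any of 1, 3.

1, 3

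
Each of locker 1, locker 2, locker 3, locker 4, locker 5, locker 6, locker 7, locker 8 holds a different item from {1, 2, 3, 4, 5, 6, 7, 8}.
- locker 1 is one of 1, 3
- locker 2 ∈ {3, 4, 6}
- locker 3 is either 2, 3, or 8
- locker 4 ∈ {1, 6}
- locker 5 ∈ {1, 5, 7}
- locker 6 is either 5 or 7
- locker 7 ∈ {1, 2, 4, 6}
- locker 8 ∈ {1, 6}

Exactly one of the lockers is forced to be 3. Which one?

locker 1

The 8 variables draw from only 8 values {1, 2, 3, 4, 5, 6, 7, 8}, so each is used; only locker 3 can be 8, hence locker 3 = 8.
Among the 7 still-open variables, 2 fits only locker 7 (and all 7 values in {1, 2, 3, 4, 5, 6, 7} must be used), so locker 7 = 2.
Among the 6 still-open variables, 4 fits only locker 2 (and all 6 values in {1, 3, 4, 5, 6, 7} must be used), so locker 2 = 4.
Among the 5 still-open variables, 3 fits only locker 1 (and all 5 values in {1, 3, 5, 6, 7} must be used), so locker 1 = 3.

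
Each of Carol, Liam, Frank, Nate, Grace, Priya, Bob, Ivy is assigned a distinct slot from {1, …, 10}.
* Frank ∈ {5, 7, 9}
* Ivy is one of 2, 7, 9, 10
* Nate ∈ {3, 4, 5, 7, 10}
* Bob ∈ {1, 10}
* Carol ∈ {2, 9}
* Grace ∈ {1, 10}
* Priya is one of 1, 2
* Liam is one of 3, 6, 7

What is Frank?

5

Grace and Bob between them cover only {1, 10} — a naked pair. Remove those values from Nate, Priya, Ivy.
That leaves Priya = 2. Remove 2 from Carol, Ivy.
Carol must be 9 (only option left). Remove 9 from Frank, Ivy.
Ivy has just one choice, so Ivy = 7. Eliminate 7 elsewhere: Liam, Frank, Nate.
So Frank = 5.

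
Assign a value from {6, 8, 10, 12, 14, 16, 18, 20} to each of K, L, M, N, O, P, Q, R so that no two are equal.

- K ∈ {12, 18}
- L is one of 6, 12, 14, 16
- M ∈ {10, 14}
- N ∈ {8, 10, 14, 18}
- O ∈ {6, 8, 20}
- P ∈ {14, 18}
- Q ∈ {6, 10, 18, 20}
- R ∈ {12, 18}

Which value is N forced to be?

8

The 8 variables draw from only 8 values {6, 8, 10, 12, 14, 16, 18, 20}, so each is used; only L can be 16, hence L = 16.
The 2 variables K and R are confined to {12, 18}, which locks those values in; drop them from N, P, Q.
P must be 14 (only option left). So M, N can't be 14.
That leaves M = 10. Remove 10 from N, Q.
So N = 8.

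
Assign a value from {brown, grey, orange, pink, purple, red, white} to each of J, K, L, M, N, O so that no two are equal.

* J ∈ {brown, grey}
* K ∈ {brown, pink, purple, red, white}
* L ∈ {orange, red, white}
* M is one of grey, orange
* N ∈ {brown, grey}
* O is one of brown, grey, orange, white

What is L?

The 2 variables J and N are confined to {brown, grey}, which locks those values in; drop them from K, M, O.
That leaves M = orange. Remove orange from L, O.
That leaves O = white. So K, L can't be white.
So L = red.

red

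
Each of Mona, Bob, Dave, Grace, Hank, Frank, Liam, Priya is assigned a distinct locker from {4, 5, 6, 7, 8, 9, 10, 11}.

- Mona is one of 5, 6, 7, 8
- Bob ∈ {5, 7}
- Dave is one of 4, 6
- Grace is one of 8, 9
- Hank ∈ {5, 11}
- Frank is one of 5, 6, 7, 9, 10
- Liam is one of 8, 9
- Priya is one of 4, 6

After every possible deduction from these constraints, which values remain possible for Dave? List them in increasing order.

4, 6

The 8 variables draw from only 8 values {4, 5, 6, 7, 8, 9, 10, 11}, so each is used; only Frank can be 10, hence Frank = 10.
The 7 still-open variables draw from only 7 values {4, 5, 6, 7, 8, 9, 11}, so each is used; only Hank can be 11, hence Hank = 11.
Dave and Priya share exactly the 2 values {4, 6}; by pigeonhole those values go to them, so strike 4, 6 from Mona.
Grace and Liam share exactly the 2 values {8, 9}; by pigeonhole those values go to them, so strike 8, 9 from Mona.
No further eliminations apply; Dave can still be any of 4, 6.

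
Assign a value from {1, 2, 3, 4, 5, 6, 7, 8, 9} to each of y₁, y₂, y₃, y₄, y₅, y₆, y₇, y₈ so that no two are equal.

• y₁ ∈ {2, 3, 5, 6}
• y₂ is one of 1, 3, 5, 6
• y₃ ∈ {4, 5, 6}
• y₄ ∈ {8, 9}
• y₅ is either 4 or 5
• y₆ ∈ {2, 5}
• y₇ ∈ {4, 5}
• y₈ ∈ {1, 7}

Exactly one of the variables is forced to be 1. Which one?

y₅ and y₇ between them cover only {4, 5} — a naked pair. Remove those values from y₁, y₂, y₃, y₆.
That leaves y₃ = 6. So y₁, y₂ can't be 6.
That leaves y₆ = 2. So y₁ can't be 2.
That leaves y₁ = 3. Eliminate 3 elsewhere: y₂.
So 1 goes to y₂.

y₂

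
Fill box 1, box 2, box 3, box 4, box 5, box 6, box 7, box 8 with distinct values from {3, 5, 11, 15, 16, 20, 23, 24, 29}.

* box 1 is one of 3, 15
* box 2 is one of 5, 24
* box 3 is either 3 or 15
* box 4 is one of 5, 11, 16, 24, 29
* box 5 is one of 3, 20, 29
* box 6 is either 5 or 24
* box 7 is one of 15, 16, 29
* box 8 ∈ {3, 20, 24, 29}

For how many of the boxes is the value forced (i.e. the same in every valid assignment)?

The 8 variables draw from only 8 values {3, 5, 11, 15, 16, 20, 24, 29}, so each is used; only box 4 can be 11, hence box 4 = 11.
Among the 7 still-open variables, 16 fits only box 7 (and all 7 values in {3, 5, 15, 16, 20, 24, 29} must be used), so box 7 = 16.
box 1 and box 3 between them cover only {3, 15} — a naked pair. Remove those values from box 5, box 8.
The 2 variables box 2 and box 6 are confined to {5, 24}, which locks those values in; drop them from box 8.
Determined: box 4=11, box 7=16. The other boxes each still have more than one consistent value. That makes 2.

2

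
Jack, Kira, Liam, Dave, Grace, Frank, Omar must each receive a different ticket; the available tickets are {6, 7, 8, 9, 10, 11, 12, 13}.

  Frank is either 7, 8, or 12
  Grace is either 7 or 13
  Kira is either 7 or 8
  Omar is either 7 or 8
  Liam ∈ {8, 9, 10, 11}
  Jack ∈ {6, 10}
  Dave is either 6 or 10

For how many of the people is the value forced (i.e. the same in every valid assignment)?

The 2 variables Jack and Dave are confined to {6, 10}, which locks those values in; drop them from Liam.
Kira and Omar between them cover only {7, 8} — a naked pair. Remove those values from Liam, Grace, Frank.
Grace must be 13 (only option left).
Frank must be 12 (only option left).
Determined: Grace=13, Frank=12. The other people each still have more than one consistent value. That makes 2.

2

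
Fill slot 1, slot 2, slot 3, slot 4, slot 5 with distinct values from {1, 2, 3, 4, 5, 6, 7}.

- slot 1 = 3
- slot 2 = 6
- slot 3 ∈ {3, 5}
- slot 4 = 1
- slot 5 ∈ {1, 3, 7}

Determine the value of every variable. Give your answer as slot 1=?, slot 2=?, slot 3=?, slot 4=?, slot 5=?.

slot 1 must be 3 (only option left). Eliminate 3 elsewhere: slot 3, slot 5.
slot 2 must be 6 (only option left).
slot 3's domain is down to {5}, so slot 3 = 5.
slot 4's domain is down to {1}, so slot 4 = 1. Remove 1 from slot 5.
slot 5's domain is down to {7}, so slot 5 = 7.

slot 1=3, slot 2=6, slot 3=5, slot 4=1, slot 5=7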